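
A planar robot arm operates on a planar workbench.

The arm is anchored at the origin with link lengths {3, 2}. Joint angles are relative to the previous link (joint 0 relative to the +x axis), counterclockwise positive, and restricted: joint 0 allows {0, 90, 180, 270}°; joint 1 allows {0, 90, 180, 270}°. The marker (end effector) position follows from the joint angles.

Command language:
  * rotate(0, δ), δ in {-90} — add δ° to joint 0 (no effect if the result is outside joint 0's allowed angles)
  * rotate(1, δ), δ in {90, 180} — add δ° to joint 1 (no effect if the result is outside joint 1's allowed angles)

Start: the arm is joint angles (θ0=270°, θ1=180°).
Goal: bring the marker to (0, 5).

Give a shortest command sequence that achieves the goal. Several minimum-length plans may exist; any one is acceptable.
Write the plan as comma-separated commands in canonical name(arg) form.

from: joint angles (θ0=270°, θ1=180°)
step 1 (rotate(0, -90)): joint angles (θ0=180°, θ1=180°)
step 2 (rotate(0, -90)): joint angles (θ0=90°, θ1=180°)
step 3 (rotate(1, 180)): joint angles (θ0=90°, θ1=0°)
minimal: 3 command(s), checked below 3.

rotate(0, -90), rotate(0, -90), rotate(1, 180)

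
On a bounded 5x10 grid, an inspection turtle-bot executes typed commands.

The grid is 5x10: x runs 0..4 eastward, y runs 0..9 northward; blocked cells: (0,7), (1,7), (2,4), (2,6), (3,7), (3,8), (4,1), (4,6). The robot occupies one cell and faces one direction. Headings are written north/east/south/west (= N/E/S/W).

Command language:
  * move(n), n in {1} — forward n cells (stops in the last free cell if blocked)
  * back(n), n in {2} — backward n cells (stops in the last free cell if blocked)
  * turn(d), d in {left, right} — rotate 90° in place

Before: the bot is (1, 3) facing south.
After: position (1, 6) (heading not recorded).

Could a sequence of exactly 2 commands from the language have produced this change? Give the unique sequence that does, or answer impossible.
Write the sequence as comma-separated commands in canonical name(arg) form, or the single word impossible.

key: the second back(2) is stopped early by the blocked cell at (1,7)
begin: (1, 3) facing south
[1] after back(2): (1, 5) facing south
[2] after back(2): (1, 6) facing south
all 16 alternatives checked — unique.

back(2), back(2)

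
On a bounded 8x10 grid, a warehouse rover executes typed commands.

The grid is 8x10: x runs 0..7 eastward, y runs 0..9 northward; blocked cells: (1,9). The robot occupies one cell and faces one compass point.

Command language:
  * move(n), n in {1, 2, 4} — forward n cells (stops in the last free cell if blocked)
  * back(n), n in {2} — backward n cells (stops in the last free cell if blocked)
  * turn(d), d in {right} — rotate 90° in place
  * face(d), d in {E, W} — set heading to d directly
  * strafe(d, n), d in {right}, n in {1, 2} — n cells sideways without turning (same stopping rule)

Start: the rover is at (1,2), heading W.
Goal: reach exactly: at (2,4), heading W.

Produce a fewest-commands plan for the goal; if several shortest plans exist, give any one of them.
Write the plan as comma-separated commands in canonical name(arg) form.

t0: at (1,2), heading W
1. strafe(right, 2) → at (1,4), heading W
2. move(2) → at (0,4), heading W
3. back(2) → at (2,4), heading W
nothing shorter than 3 reaches the goal.

strafe(right, 2), move(2), back(2)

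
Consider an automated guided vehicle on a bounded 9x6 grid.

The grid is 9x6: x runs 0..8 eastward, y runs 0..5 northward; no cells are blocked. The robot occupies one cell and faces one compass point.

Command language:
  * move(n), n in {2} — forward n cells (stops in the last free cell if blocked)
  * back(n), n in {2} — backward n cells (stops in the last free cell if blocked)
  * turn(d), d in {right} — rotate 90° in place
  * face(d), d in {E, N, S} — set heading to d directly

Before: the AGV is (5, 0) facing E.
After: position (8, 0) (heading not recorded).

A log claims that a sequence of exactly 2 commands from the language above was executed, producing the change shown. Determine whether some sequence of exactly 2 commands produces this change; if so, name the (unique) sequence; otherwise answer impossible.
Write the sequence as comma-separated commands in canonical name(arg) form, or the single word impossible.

key: the second move(2) runs into the grid edge before its full distance
start: (5, 0) facing E
step 1 (move(2)): (7, 0) facing E
step 2 (move(2)): (8, 0) facing E
no rival 2-sequence matches.

move(2), move(2)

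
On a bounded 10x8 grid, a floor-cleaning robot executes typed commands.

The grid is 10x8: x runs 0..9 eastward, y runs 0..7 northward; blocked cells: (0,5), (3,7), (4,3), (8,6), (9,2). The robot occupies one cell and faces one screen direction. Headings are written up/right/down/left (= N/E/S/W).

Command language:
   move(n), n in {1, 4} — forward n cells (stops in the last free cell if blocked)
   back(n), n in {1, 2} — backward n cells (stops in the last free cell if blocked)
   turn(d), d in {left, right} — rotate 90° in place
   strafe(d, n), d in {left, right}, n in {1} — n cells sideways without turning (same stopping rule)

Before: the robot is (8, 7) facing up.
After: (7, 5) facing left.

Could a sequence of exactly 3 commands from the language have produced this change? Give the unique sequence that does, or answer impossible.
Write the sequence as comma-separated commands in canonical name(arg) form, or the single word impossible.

key: position moved to (7,5) AND the heading swung to W — translation plus rotation needed
initial: (8, 7) facing up
step 1 (strafe(left, 1)): (7, 7) facing up
step 2 (back(2)): (7, 5) facing up
step 3 (turn(left)): (7, 5) facing left
all 512 alternatives checked — unique.

strafe(left, 1), back(2), turn(left)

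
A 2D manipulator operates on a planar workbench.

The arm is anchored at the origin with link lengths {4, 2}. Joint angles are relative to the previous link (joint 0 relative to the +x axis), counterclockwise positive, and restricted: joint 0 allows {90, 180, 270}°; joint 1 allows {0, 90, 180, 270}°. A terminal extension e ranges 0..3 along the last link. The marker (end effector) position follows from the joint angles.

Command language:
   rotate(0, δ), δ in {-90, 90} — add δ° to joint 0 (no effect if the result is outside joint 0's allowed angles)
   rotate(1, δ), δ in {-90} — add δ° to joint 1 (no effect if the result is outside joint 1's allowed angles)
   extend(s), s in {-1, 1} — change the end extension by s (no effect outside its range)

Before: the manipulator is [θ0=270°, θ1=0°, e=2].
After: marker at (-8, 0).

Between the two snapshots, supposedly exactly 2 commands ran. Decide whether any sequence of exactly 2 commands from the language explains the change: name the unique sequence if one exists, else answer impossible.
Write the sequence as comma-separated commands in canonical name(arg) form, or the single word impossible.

key: order matters: swapping rotate(0, 90) and rotate(0, -90) lands elsewhere
from: [θ0=270°, θ1=0°, e=2]
step 1 (rotate(0, 90)): [θ0=270°, θ1=0°, e=2]
step 2 (rotate(0, -90)): [θ0=180°, θ1=0°, e=2]
no other 2-command option fits: unique.

rotate(0, 90), rotate(0, -90)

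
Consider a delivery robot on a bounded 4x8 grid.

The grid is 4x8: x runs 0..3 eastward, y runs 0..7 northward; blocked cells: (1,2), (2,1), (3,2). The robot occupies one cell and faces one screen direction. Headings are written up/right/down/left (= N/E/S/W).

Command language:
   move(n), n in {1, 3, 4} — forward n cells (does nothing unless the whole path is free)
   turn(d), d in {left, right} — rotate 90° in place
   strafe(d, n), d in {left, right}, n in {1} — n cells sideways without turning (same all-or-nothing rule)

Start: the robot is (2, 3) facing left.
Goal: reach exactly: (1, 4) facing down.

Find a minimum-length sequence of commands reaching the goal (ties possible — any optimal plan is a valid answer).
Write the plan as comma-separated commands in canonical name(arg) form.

move(1), strafe(right, 1), turn(left)

from: (2, 3) facing left
[1] after move(1): (1, 3) facing left
[2] after strafe(right, 1): (1, 4) facing left
[3] after turn(left): (1, 4) facing down
shorter routes all fall short; 3 is best.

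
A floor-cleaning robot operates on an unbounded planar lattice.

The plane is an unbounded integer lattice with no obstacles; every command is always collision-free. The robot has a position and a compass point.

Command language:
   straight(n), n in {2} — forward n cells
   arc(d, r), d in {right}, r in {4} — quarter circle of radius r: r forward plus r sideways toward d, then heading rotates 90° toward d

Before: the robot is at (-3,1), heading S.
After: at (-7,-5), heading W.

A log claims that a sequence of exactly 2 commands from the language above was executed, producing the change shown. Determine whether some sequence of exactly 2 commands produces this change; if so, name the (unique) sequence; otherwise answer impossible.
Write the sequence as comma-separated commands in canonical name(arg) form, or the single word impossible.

straight(2), arc(right, 4)

key: running arc(right, 4) before straight(2) would end elsewhere — order is forced
initial: at (-3,1), heading S
step 1 (straight(2)): at (-3,-1), heading S
step 2 (arc(right, 4)): at (-7,-5), heading W
all 4 alternatives checked — unique.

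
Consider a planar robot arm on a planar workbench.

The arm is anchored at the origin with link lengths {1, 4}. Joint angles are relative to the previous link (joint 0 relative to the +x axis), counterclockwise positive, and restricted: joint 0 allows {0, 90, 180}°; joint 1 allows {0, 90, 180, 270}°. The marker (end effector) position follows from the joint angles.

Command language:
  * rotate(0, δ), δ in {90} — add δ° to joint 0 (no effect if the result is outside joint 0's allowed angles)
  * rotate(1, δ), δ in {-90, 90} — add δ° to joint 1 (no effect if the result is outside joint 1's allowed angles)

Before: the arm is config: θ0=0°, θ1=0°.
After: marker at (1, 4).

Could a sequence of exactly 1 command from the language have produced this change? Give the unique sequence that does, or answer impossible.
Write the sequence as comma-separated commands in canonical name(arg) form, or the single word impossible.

initial: config: θ0=0°, θ1=0°
[1] after rotate(1, 90): config: θ0=0°, θ1=90°
no other 1-command option fits: unique.

rotate(1, 90)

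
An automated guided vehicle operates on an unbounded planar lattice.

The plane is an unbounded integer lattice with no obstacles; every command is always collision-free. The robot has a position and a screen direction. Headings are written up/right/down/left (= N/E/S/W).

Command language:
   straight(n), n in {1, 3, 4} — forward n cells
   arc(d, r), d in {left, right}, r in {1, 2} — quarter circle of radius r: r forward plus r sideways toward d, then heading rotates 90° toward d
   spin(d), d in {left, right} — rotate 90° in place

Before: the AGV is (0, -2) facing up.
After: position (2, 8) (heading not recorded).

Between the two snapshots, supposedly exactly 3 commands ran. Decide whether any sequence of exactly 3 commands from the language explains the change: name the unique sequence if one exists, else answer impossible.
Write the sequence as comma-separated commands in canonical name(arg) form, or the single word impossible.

key: order matters: swapping straight(4) and arc(right, 2) lands elsewhere
begin: (0, -2) facing up
1. straight(4) → (0, 2) facing up
2. straight(4) → (0, 6) facing up
3. arc(right, 2) → (2, 8) facing right
no rival 3-sequence matches.

straight(4), straight(4), arc(right, 2)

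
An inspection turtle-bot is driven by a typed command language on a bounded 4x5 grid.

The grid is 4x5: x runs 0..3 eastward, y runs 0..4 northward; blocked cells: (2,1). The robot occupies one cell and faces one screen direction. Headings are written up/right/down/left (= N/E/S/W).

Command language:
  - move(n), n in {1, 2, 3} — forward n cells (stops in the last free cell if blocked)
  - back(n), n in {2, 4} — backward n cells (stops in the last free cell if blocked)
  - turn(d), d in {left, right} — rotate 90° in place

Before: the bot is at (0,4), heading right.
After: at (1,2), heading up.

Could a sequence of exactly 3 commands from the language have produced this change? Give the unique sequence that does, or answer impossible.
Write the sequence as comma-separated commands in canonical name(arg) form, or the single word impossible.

move(1), turn(left), back(2)

key: cell and facing (now N) both changed — the 3 commands mix motion and turning
t0: at (0,4), heading right
[1] after move(1): at (1,4), heading right
[2] after turn(left): at (1,4), heading up
[3] after back(2): at (1,2), heading up
no rival 3-sequence matches.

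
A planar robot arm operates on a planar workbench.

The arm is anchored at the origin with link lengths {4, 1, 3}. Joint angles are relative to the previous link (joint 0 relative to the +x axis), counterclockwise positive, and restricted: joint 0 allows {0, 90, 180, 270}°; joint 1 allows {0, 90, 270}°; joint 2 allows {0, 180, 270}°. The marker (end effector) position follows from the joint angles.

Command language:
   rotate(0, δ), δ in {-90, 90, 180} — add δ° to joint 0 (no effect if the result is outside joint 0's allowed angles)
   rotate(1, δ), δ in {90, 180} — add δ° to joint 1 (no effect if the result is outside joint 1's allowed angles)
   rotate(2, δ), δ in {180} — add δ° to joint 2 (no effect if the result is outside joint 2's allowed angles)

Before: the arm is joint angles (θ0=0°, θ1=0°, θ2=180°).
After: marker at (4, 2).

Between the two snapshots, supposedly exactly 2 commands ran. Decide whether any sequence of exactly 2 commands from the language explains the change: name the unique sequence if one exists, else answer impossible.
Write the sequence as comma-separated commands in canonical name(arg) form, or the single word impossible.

key: running rotate(1, 180) before rotate(1, 90) would end elsewhere — order is forced
initial: joint angles (θ0=0°, θ1=0°, θ2=180°)
1. rotate(1, 90) → joint angles (θ0=0°, θ1=90°, θ2=180°)
2. rotate(1, 180) → joint angles (θ0=0°, θ1=270°, θ2=180°)
uniquely the one of 36 2-step routes that fits.

rotate(1, 90), rotate(1, 180)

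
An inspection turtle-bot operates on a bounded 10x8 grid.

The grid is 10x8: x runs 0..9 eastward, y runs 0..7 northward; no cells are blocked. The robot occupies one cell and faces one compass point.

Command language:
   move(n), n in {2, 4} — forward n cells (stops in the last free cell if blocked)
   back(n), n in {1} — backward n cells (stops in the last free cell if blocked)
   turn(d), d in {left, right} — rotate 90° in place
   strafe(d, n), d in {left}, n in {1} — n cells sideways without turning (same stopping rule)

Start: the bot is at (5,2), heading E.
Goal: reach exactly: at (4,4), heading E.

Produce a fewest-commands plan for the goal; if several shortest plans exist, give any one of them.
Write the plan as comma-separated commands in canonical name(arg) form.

back(1), strafe(left, 1), strafe(left, 1)

t0: at (5,2), heading E
[1] after back(1): at (4,2), heading E
[2] after strafe(left, 1): at (4,3), heading E
[3] after strafe(left, 1): at (4,4), heading E
minimal: 3 command(s), checked below 3.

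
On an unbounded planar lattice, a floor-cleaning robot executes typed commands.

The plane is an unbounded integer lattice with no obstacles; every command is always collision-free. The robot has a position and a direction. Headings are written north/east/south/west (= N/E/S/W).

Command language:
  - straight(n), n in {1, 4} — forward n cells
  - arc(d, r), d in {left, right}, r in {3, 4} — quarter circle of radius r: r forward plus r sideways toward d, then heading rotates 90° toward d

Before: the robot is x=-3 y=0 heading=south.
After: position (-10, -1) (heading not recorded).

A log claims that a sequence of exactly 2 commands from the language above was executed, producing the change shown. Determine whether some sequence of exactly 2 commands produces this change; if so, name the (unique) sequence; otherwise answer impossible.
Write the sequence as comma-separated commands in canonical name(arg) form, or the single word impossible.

key: running arc(right, 3) before arc(right, 4) would end elsewhere — order is forced
begin: x=-3 y=0 heading=south
t=1 arc(right, 4) ⇒ x=-7 y=-4 heading=west
t=2 arc(right, 3) ⇒ x=-10 y=-1 heading=north
no rival 2-sequence matches.

arc(right, 4), arc(right, 3)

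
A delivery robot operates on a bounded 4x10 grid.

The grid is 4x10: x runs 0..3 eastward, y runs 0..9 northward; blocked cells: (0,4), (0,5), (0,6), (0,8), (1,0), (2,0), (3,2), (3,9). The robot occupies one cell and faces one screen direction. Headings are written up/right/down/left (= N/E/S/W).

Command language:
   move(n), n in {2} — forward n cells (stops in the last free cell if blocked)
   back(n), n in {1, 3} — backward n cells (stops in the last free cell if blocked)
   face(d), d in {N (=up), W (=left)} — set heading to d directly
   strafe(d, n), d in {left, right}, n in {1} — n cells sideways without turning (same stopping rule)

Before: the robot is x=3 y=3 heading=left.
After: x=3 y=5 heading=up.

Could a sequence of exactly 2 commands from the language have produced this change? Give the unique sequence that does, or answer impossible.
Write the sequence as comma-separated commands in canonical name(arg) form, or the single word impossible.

face(N), move(2)

key: order matters: swapping face(N) and move(2) lands elsewhere
initial: x=3 y=3 heading=left
[1] after face(N): x=3 y=3 heading=up
[2] after move(2): x=3 y=5 heading=up
uniquely the one of 49 2-step routes that fits.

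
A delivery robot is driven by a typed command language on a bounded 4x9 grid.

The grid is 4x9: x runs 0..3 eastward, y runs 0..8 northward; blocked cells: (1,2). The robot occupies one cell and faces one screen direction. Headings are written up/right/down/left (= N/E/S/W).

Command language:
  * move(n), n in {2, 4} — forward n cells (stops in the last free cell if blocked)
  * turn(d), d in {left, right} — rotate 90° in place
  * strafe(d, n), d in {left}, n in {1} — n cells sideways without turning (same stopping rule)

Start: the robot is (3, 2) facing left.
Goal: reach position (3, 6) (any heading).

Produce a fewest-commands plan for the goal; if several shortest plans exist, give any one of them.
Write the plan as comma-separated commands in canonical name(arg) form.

turn(right), move(4)

initial: (3, 2) facing left
1. turn(right) → (3, 2) facing up
2. move(4) → (3, 6) facing up
no 1-step plan works, so 2 is optimal.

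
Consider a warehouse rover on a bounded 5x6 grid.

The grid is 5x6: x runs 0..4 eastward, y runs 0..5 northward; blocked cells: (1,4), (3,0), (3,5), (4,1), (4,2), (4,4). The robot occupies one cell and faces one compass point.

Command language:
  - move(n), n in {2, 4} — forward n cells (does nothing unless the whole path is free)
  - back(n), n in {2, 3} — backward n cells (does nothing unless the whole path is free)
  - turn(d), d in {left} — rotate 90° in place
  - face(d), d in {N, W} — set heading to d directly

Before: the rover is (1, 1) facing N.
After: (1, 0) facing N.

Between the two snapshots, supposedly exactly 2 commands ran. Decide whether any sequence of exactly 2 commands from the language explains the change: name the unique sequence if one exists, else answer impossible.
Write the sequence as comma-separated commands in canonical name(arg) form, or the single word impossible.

move(2), back(3)

key: still facing N at the end — nothing in the sequence rotates
start: (1, 1) facing N
t=1 move(2) ⇒ (1, 3) facing N
t=2 back(3) ⇒ (1, 0) facing N
no rival 2-sequence matches.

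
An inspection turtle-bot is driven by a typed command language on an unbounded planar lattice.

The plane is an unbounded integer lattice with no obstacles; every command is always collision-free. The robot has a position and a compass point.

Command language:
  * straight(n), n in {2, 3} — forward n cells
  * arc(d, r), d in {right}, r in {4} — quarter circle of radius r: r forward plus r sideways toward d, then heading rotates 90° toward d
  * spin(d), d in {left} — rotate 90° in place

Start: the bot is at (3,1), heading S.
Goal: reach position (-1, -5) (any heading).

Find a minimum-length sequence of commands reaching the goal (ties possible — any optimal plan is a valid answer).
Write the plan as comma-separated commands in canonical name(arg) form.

start: at (3,1), heading S
[1] after straight(2): at (3,-1), heading S
[2] after arc(right, 4): at (-1,-5), heading W
shorter routes all fall short; 2 is best.

straight(2), arc(right, 4)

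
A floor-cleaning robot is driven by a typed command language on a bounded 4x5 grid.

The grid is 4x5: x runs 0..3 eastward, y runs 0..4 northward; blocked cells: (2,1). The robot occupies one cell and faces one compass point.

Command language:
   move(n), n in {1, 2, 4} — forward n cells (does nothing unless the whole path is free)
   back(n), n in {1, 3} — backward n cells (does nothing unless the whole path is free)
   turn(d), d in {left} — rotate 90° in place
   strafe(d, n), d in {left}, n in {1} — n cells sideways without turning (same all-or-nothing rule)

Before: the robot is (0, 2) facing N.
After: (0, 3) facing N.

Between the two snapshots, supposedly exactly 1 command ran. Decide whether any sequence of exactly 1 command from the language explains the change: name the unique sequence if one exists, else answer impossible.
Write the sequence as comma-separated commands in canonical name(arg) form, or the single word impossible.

move(1)

key: still facing N — the one step turns nothing
begin: (0, 2) facing N
step 1 (move(1)): (0, 3) facing N
all 7 alternatives checked — unique.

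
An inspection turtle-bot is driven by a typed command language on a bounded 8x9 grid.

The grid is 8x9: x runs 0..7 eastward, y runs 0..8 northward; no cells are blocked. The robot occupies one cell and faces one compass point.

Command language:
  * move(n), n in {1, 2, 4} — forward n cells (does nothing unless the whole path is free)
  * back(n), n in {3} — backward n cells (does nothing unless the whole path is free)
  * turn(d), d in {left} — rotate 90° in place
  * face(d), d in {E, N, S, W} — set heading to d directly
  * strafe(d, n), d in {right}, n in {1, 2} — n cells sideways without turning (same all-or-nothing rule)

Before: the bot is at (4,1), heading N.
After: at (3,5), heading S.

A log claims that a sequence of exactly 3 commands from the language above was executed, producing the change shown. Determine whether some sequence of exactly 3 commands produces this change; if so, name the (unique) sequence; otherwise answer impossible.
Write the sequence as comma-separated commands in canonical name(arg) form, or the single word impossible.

move(4), face(S), strafe(right, 1)

key: order matters: swapping move(4) and strafe(right, 1) lands elsewhere
begin: at (4,1), heading N
step 1 (move(4)): at (4,5), heading N
step 2 (face(S)): at (4,5), heading S
step 3 (strafe(right, 1)): at (3,5), heading S
no rival 3-sequence matches.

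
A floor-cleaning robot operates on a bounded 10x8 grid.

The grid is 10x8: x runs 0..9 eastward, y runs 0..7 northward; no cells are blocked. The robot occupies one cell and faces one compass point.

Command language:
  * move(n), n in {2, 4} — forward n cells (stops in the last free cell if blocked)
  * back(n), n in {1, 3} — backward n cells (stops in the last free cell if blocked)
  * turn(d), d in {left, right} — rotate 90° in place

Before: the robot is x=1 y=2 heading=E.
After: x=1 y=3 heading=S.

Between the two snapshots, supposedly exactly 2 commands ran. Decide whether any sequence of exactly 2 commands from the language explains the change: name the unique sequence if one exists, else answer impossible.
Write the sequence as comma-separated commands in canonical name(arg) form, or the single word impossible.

turn(right), back(1)

key: position moved to (1,3) AND the heading swung to S — translation plus rotation needed
start: x=1 y=2 heading=E
t=1 turn(right) ⇒ x=1 y=2 heading=S
t=2 back(1) ⇒ x=1 y=3 heading=S
uniquely the one of 36 2-step routes that fits.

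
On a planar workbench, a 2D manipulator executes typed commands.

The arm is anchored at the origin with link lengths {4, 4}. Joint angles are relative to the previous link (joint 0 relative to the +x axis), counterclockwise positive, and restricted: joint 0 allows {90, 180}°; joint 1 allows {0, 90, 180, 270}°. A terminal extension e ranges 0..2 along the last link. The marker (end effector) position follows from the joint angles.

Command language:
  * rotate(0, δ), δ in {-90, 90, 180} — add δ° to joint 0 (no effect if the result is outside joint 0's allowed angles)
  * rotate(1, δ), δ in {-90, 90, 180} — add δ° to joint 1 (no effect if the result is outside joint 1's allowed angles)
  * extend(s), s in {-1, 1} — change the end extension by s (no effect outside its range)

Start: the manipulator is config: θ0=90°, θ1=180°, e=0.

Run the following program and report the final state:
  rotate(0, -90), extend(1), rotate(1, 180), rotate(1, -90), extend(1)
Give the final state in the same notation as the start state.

config: θ0=90°, θ1=270°, e=2

from: config: θ0=90°, θ1=180°, e=0
t=1 rotate(0, -90) ⇒ config: θ0=90°, θ1=180°, e=0
t=2 extend(1) ⇒ config: θ0=90°, θ1=180°, e=1
t=3 rotate(1, 180) ⇒ config: θ0=90°, θ1=0°, e=1
t=4 rotate(1, -90) ⇒ config: θ0=90°, θ1=270°, e=1
t=5 extend(1) ⇒ config: θ0=90°, θ1=270°, e=2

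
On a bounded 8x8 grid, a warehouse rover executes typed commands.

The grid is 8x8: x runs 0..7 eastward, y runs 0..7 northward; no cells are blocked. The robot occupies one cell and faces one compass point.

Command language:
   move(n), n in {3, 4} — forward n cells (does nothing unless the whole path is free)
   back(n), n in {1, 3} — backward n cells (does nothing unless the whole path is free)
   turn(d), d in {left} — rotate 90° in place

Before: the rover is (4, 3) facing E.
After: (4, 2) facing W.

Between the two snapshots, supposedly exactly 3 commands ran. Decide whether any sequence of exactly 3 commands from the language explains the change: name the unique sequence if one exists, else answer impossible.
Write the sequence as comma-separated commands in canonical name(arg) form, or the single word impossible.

turn(left), back(1), turn(left)

key: cell and facing (now W) both changed — the 3 commands mix motion and turning
from: (4, 3) facing E
t=1 turn(left) ⇒ (4, 3) facing N
t=2 back(1) ⇒ (4, 2) facing N
t=3 turn(left) ⇒ (4, 2) facing W
no rival 3-sequence matches.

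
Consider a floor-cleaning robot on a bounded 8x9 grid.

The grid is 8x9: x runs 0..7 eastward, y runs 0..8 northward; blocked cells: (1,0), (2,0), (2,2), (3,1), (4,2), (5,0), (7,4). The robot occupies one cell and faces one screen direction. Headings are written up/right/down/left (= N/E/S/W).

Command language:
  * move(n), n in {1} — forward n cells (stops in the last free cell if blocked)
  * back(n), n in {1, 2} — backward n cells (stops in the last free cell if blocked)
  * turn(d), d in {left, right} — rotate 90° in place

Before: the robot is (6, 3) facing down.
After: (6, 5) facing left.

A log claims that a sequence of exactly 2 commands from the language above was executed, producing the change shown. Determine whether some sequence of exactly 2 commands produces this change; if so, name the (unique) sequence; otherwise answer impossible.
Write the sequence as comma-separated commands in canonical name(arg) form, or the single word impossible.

key: running turn(right) before back(2) would end elsewhere — order is forced
begin: (6, 3) facing down
step 1 (back(2)): (6, 5) facing down
step 2 (turn(right)): (6, 5) facing left
all 25 alternatives checked — unique.

back(2), turn(right)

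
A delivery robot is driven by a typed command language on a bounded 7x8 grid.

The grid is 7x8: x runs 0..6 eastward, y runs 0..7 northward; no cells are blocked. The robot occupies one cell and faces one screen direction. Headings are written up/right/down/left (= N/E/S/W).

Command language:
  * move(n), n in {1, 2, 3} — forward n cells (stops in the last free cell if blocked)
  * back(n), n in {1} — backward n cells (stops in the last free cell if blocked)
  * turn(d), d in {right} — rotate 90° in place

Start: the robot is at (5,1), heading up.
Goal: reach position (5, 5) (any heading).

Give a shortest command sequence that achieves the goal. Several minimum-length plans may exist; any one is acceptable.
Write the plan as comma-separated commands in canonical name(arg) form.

begin: at (5,1), heading up
t=1 move(1) ⇒ at (5,2), heading up
t=2 move(3) ⇒ at (5,5), heading up
nothing shorter than 2 reaches the goal.

move(1), move(3)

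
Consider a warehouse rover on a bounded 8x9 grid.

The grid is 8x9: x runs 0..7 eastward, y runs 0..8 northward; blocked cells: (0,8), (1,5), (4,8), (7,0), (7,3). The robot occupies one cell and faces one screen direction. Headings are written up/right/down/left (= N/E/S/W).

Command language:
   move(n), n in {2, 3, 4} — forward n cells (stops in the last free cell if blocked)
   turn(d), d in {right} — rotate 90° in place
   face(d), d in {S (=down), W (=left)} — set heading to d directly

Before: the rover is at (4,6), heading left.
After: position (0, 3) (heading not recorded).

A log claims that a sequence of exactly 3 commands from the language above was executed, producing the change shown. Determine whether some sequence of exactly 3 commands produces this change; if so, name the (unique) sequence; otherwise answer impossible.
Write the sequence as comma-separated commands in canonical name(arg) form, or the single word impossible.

key: order matters: swapping move(4) and move(3) lands elsewhere
t0: at (4,6), heading left
t=1 move(4) ⇒ at (0,6), heading left
t=2 face(S) ⇒ at (0,6), heading down
t=3 move(3) ⇒ at (0,3), heading down
uniquely the one of 216 3-step routes that fits.

move(4), face(S), move(3)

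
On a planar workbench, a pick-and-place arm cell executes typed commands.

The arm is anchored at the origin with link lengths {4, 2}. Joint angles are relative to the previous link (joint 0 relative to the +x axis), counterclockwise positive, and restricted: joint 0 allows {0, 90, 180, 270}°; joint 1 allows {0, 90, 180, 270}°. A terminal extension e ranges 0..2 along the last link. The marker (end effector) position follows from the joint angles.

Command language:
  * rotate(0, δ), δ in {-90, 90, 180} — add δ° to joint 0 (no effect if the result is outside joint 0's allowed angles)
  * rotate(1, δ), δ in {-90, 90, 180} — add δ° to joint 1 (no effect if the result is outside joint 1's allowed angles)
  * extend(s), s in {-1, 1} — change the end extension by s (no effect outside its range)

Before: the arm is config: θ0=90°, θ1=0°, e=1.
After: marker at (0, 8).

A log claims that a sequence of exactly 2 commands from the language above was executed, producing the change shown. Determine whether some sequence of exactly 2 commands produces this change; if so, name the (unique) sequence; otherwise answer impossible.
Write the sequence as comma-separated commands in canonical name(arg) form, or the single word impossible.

extend(1), extend(1)

from: config: θ0=90°, θ1=0°, e=1
[1] after extend(1): config: θ0=90°, θ1=0°, e=2
[2] after extend(1): config: θ0=90°, θ1=0°, e=2
uniquely the one of 64 2-step routes that fits.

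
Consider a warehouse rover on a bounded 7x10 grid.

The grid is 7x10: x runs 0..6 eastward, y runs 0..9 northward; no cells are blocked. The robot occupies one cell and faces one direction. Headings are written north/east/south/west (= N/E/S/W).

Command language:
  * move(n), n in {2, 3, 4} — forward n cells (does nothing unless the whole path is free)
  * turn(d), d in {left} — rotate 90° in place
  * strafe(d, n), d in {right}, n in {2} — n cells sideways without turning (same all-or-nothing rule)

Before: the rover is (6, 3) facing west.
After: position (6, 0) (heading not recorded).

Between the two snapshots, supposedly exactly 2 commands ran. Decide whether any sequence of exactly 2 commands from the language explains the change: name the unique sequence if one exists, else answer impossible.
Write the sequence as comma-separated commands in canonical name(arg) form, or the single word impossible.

key: order matters: swapping turn(left) and move(3) lands elsewhere
start: (6, 3) facing west
t=1 turn(left) ⇒ (6, 3) facing south
t=2 move(3) ⇒ (6, 0) facing south
no other 2-command option fits: unique.

turn(left), move(3)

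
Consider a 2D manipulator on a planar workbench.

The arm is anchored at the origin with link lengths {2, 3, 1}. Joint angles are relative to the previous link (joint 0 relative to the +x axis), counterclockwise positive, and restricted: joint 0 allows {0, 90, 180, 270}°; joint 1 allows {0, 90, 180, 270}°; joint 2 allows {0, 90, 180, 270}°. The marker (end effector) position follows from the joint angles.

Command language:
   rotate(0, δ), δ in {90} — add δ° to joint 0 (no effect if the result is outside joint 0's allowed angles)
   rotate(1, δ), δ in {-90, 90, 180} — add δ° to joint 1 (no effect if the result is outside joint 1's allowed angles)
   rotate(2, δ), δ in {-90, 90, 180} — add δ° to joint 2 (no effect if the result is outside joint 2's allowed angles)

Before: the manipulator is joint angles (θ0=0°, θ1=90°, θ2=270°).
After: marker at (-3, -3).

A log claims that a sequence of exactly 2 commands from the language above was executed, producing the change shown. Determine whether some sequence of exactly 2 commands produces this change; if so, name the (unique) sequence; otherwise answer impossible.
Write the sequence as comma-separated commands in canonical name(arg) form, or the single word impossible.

t0: joint angles (θ0=0°, θ1=90°, θ2=270°)
1. rotate(0, 90) → joint angles (θ0=90°, θ1=90°, θ2=270°)
2. rotate(0, 90) → joint angles (θ0=180°, θ1=90°, θ2=270°)
no other 2-command option fits: unique.

rotate(0, 90), rotate(0, 90)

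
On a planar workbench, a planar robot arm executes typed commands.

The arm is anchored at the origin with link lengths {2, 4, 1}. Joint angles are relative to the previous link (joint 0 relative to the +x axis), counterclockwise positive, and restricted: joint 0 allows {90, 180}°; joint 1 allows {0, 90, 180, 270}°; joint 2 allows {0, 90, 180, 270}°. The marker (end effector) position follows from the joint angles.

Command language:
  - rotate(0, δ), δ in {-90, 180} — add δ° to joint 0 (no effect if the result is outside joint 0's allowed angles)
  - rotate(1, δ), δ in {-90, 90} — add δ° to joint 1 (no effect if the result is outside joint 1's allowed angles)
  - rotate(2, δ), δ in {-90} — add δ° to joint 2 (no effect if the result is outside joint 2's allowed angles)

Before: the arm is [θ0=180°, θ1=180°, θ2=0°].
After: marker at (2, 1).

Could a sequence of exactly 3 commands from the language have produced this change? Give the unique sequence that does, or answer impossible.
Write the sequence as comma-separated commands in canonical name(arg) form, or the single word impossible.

rotate(2, -90), rotate(2, -90), rotate(2, -90)

start: [θ0=180°, θ1=180°, θ2=0°]
t=1 rotate(2, -90) ⇒ [θ0=180°, θ1=180°, θ2=270°]
t=2 rotate(2, -90) ⇒ [θ0=180°, θ1=180°, θ2=180°]
t=3 rotate(2, -90) ⇒ [θ0=180°, θ1=180°, θ2=90°]
no rival 3-sequence matches.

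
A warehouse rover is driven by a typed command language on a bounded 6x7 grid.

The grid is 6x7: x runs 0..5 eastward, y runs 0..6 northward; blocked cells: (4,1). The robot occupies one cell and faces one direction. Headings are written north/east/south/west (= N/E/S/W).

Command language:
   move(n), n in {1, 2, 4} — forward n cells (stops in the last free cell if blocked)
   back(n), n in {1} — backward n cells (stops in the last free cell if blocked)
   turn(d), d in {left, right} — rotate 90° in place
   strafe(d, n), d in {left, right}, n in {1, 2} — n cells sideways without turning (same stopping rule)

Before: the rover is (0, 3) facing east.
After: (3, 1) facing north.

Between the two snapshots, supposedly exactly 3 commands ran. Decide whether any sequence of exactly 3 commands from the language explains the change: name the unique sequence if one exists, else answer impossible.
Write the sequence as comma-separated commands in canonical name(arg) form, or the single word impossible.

strafe(right, 2), move(4), turn(left)

key: order matters: swapping strafe(right, 2) and turn(left) lands elsewhere
from: (0, 3) facing east
[1] after strafe(right, 2): (0, 1) facing east
[2] after move(4): (3, 1) facing east
[3] after turn(left): (3, 1) facing north
all 1000 alternatives checked — unique.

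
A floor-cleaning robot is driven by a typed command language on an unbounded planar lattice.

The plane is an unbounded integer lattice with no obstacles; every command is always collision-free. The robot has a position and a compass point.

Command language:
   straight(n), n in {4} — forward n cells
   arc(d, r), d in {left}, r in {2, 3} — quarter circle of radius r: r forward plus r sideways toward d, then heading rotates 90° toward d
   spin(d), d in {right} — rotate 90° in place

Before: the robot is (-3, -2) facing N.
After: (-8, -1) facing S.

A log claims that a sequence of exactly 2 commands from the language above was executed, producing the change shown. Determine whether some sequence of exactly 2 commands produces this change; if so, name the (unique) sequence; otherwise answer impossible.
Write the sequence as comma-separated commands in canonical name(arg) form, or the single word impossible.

arc(left, 3), arc(left, 2)

key: position moved to (-8,-1) AND the heading swung to S — translation plus rotation needed
begin: (-3, -2) facing N
t=1 arc(left, 3) ⇒ (-6, 1) facing W
t=2 arc(left, 2) ⇒ (-8, -1) facing S
no other 2-command option fits: unique.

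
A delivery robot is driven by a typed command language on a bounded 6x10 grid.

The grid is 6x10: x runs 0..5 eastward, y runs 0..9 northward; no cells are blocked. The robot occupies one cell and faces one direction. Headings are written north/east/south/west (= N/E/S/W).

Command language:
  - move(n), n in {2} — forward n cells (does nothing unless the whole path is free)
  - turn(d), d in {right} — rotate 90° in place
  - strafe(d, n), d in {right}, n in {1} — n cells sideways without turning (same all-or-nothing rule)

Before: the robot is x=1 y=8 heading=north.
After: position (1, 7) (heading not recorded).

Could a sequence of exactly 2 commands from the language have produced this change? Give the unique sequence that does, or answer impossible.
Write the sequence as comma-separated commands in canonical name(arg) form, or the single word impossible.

turn(right), strafe(right, 1)

key: running strafe(right, 1) before turn(right) would end elsewhere — order is forced
begin: x=1 y=8 heading=north
t=1 turn(right) ⇒ x=1 y=8 heading=east
t=2 strafe(right, 1) ⇒ x=1 y=7 heading=east
no rival 2-sequence matches.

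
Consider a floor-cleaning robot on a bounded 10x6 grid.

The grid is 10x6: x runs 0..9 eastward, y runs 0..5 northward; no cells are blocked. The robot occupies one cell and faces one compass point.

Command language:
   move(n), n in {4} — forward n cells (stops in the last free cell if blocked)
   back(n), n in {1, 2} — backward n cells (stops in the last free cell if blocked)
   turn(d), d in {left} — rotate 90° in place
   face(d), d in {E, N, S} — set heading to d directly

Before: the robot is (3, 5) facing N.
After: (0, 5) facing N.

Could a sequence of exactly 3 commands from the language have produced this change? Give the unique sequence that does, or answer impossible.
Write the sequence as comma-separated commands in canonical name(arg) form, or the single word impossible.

turn(left), move(4), face(N)

key: order matters: swapping turn(left) and face(N) lands elsewhere
begin: (3, 5) facing N
step 1 (turn(left)): (3, 5) facing W
step 2 (move(4)): (0, 5) facing W
step 3 (face(N)): (0, 5) facing N
all 343 alternatives checked — unique.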